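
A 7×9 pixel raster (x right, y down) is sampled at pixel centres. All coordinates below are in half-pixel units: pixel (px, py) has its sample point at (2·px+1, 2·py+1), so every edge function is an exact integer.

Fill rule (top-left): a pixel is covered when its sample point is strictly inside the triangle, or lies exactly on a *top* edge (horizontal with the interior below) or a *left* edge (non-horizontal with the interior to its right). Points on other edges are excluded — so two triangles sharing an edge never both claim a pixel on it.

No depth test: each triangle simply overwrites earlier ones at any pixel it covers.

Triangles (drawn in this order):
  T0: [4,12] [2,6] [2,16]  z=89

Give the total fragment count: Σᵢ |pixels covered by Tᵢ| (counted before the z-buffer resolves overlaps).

T0:
  2·area = 20  (B↔C swapped to make it positive)
  edge (4, 12)→(2, 16): d=(-2,4) right/bottom  bias=-1
  edge (2, 16)→(2, 6): d=(0,-10) top-left  bias=+0
  edge (2, 6)→(4, 12): d=(2,6) right/bottom  bias=-1
    (0,1)@(1, 3): e=[30,-10,0] → .  [on edge]
    (1,4)@(3, 9): e=[10,10,0] → .  [on edge]
    (1,5)@(3, 11): e=[6,10,4] → X
    (2,5)@(5, 11): e=[-2,30,-8] → .
    (1,6)@(3, 13): e=[2,10,8] → X
    (2,6)@(5, 13): e=[-6,30,-4] → .
    (1,7)@(3, 15): e=[-2,10,12] → .
    (2,7)@(5, 15): e=[-10,30,0] → .  [on edge]
  covered (2 px):
    . . . . . . .
    . . . . . . .
    . . . . . . .
    . . . . . . .
    . . . . . . .
    . X . . . . .
    . X . . . . .
    . . . . . . .
    . . . . . . .

Result: 2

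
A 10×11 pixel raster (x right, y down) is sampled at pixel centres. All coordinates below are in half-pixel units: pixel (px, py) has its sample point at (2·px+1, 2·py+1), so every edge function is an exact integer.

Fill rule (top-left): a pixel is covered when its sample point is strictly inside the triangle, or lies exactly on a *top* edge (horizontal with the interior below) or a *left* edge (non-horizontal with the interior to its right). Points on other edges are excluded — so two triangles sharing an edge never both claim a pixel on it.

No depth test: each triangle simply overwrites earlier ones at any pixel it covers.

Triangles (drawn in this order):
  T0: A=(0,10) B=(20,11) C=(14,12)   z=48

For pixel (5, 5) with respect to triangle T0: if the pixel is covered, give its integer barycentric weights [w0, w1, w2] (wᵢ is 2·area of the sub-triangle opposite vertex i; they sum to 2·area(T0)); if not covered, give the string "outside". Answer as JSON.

T0:
  2·area = 26
  edge (0, 10)→(20, 11): d=(20,1) right/bottom  bias=-1
  edge (20, 11)→(14, 12): d=(-6,1) right/bottom  bias=-1
  edge (14, 12)→(0, 10): d=(-14,-2) top-left  bias=+0
    (3,5)@(7, 11): e=[13,13,0] → #  [on edge]
    (4,5)@(9, 11): e=[11,11,4] → #
    (5,5)@(11, 11): e=[9,9,8] → #
    (6,5)@(13, 11): e=[7,7,12] → #
    (7,5)@(15, 11): e=[5,5,16] → #
    (8,5)@(17, 11): e=[3,3,20] → #
    (9,5)@(19, 11): e=[1,1,24] → #
    (3,6)@(7, 13): e=[53,1,-28] → ·
    (4,6)@(9, 13): e=[51,-1,-24] → ·
    (5,6)@(11, 13): e=[49,-3,-20] → ·
    (6,6)@(13, 13): e=[47,-5,-16] → ·
    (7,6)@(15, 13): e=[45,-7,-12] → ·
  covered (7 px):
    · · · · · · · · · ·
    · · · · · · · · · ·
    · · · · · · · · · ·
    · · · · · · · · · ·
    · · · · · · · · · ·
    · · · # # # # # # #
    · · · · · · · · · ·
    · · · · · · · · · ·
    · · · · · · · · · ·
    · · · · · · · · · ·
    · · · · · · · · · ·

Final: [9,8,9]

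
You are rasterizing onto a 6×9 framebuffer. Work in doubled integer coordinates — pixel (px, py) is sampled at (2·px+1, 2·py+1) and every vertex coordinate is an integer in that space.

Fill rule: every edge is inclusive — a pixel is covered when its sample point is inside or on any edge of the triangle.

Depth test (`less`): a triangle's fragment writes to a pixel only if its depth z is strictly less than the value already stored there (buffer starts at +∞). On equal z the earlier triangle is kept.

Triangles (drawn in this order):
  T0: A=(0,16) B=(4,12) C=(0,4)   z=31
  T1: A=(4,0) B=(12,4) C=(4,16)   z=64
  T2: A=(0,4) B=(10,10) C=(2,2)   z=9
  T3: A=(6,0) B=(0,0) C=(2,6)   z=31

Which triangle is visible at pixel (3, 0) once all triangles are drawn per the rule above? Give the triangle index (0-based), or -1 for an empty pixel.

T0:
  2·area = 48  (B↔C swapped to make it positive)
  edge (0, 16)→(0, 4): d=(0,-12) inclusive
  edge (0, 4)→(4, 12): d=(4,8) inclusive
  edge (4, 12)→(0, 16): d=(-4,4) inclusive
    (5,2)@(11, 5): e=[132,-84,0] → .  [on edge]
    (0,3)@(1, 7): e=[12,4,32] → X
    (1,3)@(3, 7): e=[36,-12,24] → .
    (4,3)@(9, 7): e=[108,-60,0] → .  [on edge]
    (0,4)@(1, 9): e=[12,12,24] → X
    (1,4)@(3, 9): e=[36,-4,16] → .
    (3,4)@(7, 9): e=[84,-36,0] → .  [on edge]
    (0,5)@(1, 11): e=[12,20,16] → X
    (1,5)@(3, 11): e=[36,4,8] → X
    (2,5)@(5, 11): e=[60,-12,0] → .  [on edge]
    (0,6)@(1, 13): e=[12,28,8] → X
    (1,6)@(3, 13): e=[36,12,0] → X  [on edge]
    (0,7)@(1, 15): e=[12,36,0] → X  [on edge]
  covered (7 px):
    . . . . . .
    . . . . . .
    . . . . . .
    X . . . . .
    X . . . . .
    X X . . . .
    X X . . . .
    X . . . . .
    . . . . . .
T1:
  2·area = 128
  edge (4, 0)→(12, 4): d=(8,4) inclusive
  edge (12, 4)→(4, 16): d=(-8,12) inclusive
  edge (4, 16)→(4, 0): d=(0,-16) inclusive
    (2,0)@(5, 1): e=[4,108,16] → X
    (3,0)@(7, 1): e=[-4,84,48] → .
    (2,1)@(5, 3): e=[20,92,16] → X
    (3,1)@(7, 3): e=[12,68,48] → X
    (4,1)@(9, 3): e=[4,44,80] → X
    (5,1)@(11, 3): e=[-4,20,112] → .
    (2,2)@(5, 5): e=[36,76,16] → X
    (5,2)@(11, 5): e=[12,4,112] → X
    (2,3)@(5, 7): e=[52,60,16] → X
    (5,3)@(11, 7): e=[28,-12,112] → .
    (2,4)@(5, 9): e=[68,44,16] → X
    (4,4)@(9, 9): e=[52,-4,80] → .
  covered (16 px):
    . . X . . .
    . . X X X .
    . . X X X X
    . . X X X .
    . . X X . .
    . . X X . .
    . . X . . .
    . . . . . .
    . . . . . .
T2:
  2·area = 32  (B↔C swapped to make it positive)
  edge (0, 4)→(2, 2): d=(2,-2) inclusive
  edge (2, 2)→(10, 10): d=(8,8) inclusive
  edge (10, 10)→(0, 4): d=(-10,-6) inclusive
    (0,0)@(1, 1): e=[-4,0,36] → .  [on edge]
    (1,0)@(3, 1): e=[0,-16,48] → .  [on edge]
    (0,1)@(1, 3): e=[0,16,16] → X  [on edge]
    (1,1)@(3, 3): e=[4,0,28] → X  [on edge]
    (2,1)@(5, 3): e=[8,-16,40] → .
    (0,2)@(1, 5): e=[4,32,-4] → .
    (1,2)@(3, 5): e=[8,16,8] → X
    (2,2)@(5, 5): e=[12,0,20] → X  [on edge]
    (3,2)@(7, 5): e=[16,-16,32] → .
    (1,3)@(3, 7): e=[12,32,-12] → .
    (2,3)@(5, 7): e=[16,16,0] → X  [on edge]
    (3,3)@(7, 7): e=[20,0,12] → X  [on edge]
    (4,4)@(9, 9): e=[28,0,4] → X  [on edge]
    (5,5)@(11, 11): e=[36,0,-4] → .  [on edge]
  covered (7 px):
    . . . . . .
    X X . . . .
    . X X . . .
    . . X X . .
    . . . . X .
    . . . . . .
    . . . . . .
    . . . . . .
    . . . . . .
T3:
  2·area = 36  (B↔C swapped to make it positive)
  edge (6, 0)→(2, 6): d=(-4,6) inclusive
  edge (2, 6)→(0, 0): d=(-2,-6) inclusive
  edge (0, 0)→(6, 0): d=(6,0) inclusive
    (0,0)@(1, 1): e=[26,4,6] → X
    (1,0)@(3, 1): e=[14,16,6] → X
    (2,0)@(5, 1): e=[2,28,6] → X
    (3,0)@(7, 1): e=[-10,40,6] → .
    (0,1)@(1, 3): e=[18,0,18] → X  [on edge]
    (2,1)@(5, 3): e=[-6,24,18] → .
    (0,2)@(1, 5): e=[10,-4,30] → .
    (1,2)@(3, 5): e=[-2,8,30] → .
    (1,4)@(3, 9): e=[-18,0,54] → .  [on edge]
    (2,7)@(5, 15): e=[-54,0,90] → .  [on edge]
  covered (5 px):
    X X X . . .
    X X . . . .
    . . . . . .
    . . . . . .
    . . . . . .
    . . . . . .
    . . . . . .
    . . . . . .
    . . . . . .

Z-buffer (winner per pixel, '.' = empty):
  3 3 3 . . .
  2 2 1 1 1 .
  . 2 2 1 1 1
  0 . 2 2 1 .
  0 . 1 1 2 .
  0 0 1 1 . .
  0 0 1 . . .
  0 . . . . .
  . . . . . .

Answer: -1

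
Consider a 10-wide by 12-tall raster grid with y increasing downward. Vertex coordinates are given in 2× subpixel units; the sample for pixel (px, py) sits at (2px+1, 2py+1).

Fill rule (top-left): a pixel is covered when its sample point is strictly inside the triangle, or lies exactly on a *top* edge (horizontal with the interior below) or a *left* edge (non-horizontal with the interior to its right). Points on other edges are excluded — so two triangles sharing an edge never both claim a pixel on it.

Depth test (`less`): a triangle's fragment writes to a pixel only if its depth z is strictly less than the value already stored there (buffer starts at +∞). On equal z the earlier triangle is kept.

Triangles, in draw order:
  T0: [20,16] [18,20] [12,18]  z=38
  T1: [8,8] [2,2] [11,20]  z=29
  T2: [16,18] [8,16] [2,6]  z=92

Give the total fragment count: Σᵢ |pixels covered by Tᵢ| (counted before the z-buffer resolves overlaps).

T0:
  2·area = 28
  edge (20, 16)→(18, 20): d=(-2,4) right/bottom  bias=-1
  edge (18, 20)→(12, 18): d=(-6,-2) top-left  bias=+0
  edge (12, 18)→(20, 16): d=(8,-2) top-left  bias=+0
    (1,7)@(3, 15): e=[70,0,-42] → ·  [on edge]
    (4,8)@(9, 17): e=[42,0,-14] → ·  [on edge]
    (8,8)@(17, 17): e=[10,16,2] → #
    (9,8)@(19, 17): e=[2,20,6] → #
    (7,9)@(15, 19): e=[14,0,14] → #  [on edge]
    (9,9)@(19, 19): e=[-2,8,22] → ·
    (7,10)@(15, 21): e=[10,-12,30] → ·
    (8,10)@(17, 21): e=[2,-8,34] → ·
  covered (4 px):
    · · · · · · · · · ·
    · · · · · · · · · ·
    · · · · · · · · · ·
    · · · · · · · · · ·
    · · · · · · · · · ·
    · · · · · · · · · ·
    · · · · · · · · · ·
    · · · · · · · · · ·
    · · · · · · · · # #
    · · · · · · · # # ·
    · · · · · · · · · ·
    · · · · · · · · · ·
T1:
  2·area = 54  (B↔C swapped to make it positive)
  edge (8, 8)→(11, 20): d=(3,12) right/bottom  bias=-1
  edge (11, 20)→(2, 2): d=(-9,-18) top-left  bias=+0
  edge (2, 2)→(8, 8): d=(6,6) right/bottom  bias=-1
    (0,0)@(1, 1): e=[63,-9,0] → ·  [on edge]
    (1,1)@(3, 3): e=[45,9,0] → ·  [on edge]
    (2,2)@(5, 5): e=[27,27,0] → ·  [on edge]
    (2,3)@(5, 7): e=[33,9,12] → #
    (3,3)@(7, 7): e=[9,45,0] → ·  [on edge]
    (2,4)@(5, 9): e=[39,-9,24] → ·
    (3,4)@(7, 9): e=[15,27,12] → #
    (4,4)@(9, 9): e=[-9,63,0] → ·  [on edge]
    (3,5)@(7, 11): e=[21,9,24] → #
    (4,5)@(9, 11): e=[-3,45,12] → ·
    (5,5)@(11, 11): e=[-27,81,0] → ·  [on edge]
    (3,6)@(7, 13): e=[27,-9,36] → ·
    (6,6)@(13, 13): e=[-45,99,0] → ·  [on edge]
    (7,7)@(15, 15): e=[-63,117,0] → ·  [on edge]
    (8,8)@(17, 17): e=[-81,135,0] → ·  [on edge]
    (9,9)@(19, 19): e=[-99,153,0] → ·  [on edge]
  covered (5 px):
    · · · · · · · · · ·
    · · · · · · · · · ·
    · · · · · · · · · ·
    · · # · · · · · · ·
    · · · # · · · · · ·
    · · · # · · · · · ·
    · · · · # · · · · ·
    · · · · # · · · · ·
    · · · · · · · · · ·
    · · · · · · · · · ·
    · · · · · · · · · ·
    · · · · · · · · · ·
T2:
  2·area = 68
  edge (16, 18)→(8, 16): d=(-8,-2) top-left  bias=+0
  edge (8, 16)→(2, 6): d=(-6,-10) top-left  bias=+0
  edge (2, 6)→(16, 18): d=(14,12) right/bottom  bias=-1
    (1,3)@(3, 7): e=[62,4,2] → #
    (2,3)@(5, 7): e=[66,24,-22] → ·
    (1,4)@(3, 9): e=[46,-8,30] → ·
    (2,4)@(5, 9): e=[50,12,6] → #
    (3,4)@(7, 9): e=[54,32,-18] → ·
    (2,5)@(5, 11): e=[34,0,34] → #  [on edge]
    (3,5)@(7, 11): e=[38,20,10] → #
    (4,5)@(9, 11): e=[42,40,-14] → ·
    (2,6)@(5, 13): e=[18,-12,62] → ·
    (3,6)@(7, 13): e=[22,8,38] → #
    (4,6)@(9, 13): e=[26,28,14] → #
    (5,6)@(11, 13): e=[30,48,-10] → ·
    (5,10)@(11, 21): e=[-34,0,102] → ·  [on edge]
  covered (9 px):
    · · · · · · · · · ·
    · · · · · · · · · ·
    · · · · · · · · · ·
    · # · · · · · · · ·
    · · # · · · · · · ·
    · · # # · · · · · ·
    · · · # # · · · · ·
    · · · · # # · · · ·
    · · · · · · # · · ·
    · · · · · · · · · ·
    · · · · · · · · · ·
    · · · · · · · · · ·

Result: 18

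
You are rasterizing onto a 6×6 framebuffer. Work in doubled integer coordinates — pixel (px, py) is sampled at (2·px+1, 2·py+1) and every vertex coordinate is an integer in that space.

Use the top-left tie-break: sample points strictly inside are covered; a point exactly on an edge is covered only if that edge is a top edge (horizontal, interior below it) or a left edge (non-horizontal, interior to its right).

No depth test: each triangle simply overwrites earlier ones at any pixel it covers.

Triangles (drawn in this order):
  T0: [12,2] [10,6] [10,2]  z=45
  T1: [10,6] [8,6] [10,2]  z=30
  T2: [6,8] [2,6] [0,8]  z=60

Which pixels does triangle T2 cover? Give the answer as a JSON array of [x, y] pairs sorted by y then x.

T0:
  2·area = 8
  edge (12, 2)→(10, 6): d=(-2,4) right/bottom  bias=-1
  edge (10, 6)→(10, 2): d=(0,-4) top-left  bias=+0
  edge (10, 2)→(12, 2): d=(2,0) top-left  bias=+0
    (5,1)@(11, 3): e=[2,4,2] → #
    (5,2)@(11, 5): e=[-2,4,6] → ·
  covered (1 px):
    · · · · · ·
    · · · · · #
    · · · · · ·
    · · · · · ·
    · · · · · ·
    · · · · · ·
T1:
  2·area = 8
  edge (10, 6)→(8, 6): d=(-2,0) right/bottom  bias=-1
  edge (8, 6)→(10, 2): d=(2,-4) top-left  bias=+0
  edge (10, 2)→(10, 6): d=(0,4) right/bottom  bias=-1
    (4,2)@(9, 5): e=[2,2,4] → #
    (5,2)@(11, 5): e=[2,10,-4] → ·
    (4,3)@(9, 7): e=[-2,6,4] → ·
  covered (1 px):
    · · · · · ·
    · · · · · ·
    · · · · # ·
    · · · · · ·
    · · · · · ·
    · · · · · ·
T2:
  2·area = 12  (B↔C swapped to make it positive)
  edge (6, 8)→(0, 8): d=(-6,0) right/bottom  bias=-1
  edge (0, 8)→(2, 6): d=(2,-2) top-left  bias=+0
  edge (2, 6)→(6, 8): d=(4,2) right/bottom  bias=-1
    (3,0)@(7, 1): e=[42,0,-30] → ·  [on edge]
    (2,1)@(5, 3): e=[30,0,-18] → ·  [on edge]
    (1,2)@(3, 5): e=[18,0,-6] → ·  [on edge]
    (0,3)@(1, 7): e=[6,0,6] → #  [on edge]
    (1,3)@(3, 7): e=[6,4,2] → #
    (2,3)@(5, 7): e=[6,8,-2] → ·
    (0,4)@(1, 9): e=[-6,4,14] → ·
    (1,4)@(3, 9): e=[-6,8,10] → ·
  covered (2 px):
    · · · · · ·
    · · · · · ·
    · · · · · ·
    # # · · · ·
    · · · · · ·
    · · · · · ·

Result: [[0,3],[1,3]]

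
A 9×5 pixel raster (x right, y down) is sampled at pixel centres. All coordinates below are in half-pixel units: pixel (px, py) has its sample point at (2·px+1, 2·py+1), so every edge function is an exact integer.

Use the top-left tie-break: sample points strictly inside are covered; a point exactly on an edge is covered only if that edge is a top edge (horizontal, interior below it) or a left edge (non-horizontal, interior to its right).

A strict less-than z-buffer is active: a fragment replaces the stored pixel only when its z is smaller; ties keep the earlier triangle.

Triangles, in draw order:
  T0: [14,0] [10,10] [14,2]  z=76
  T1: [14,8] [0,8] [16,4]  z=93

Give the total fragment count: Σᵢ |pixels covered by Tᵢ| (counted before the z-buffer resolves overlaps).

T0:
  2·area = 8  (B↔C swapped to make it positive)
  edge (14, 0)→(14, 2): d=(0,2) right/bottom  bias=-1
  edge (14, 2)→(10, 10): d=(-4,8) right/bottom  bias=-1
  edge (10, 10)→(14, 0): d=(4,-10) top-left  bias=+0
    (6,1)@(13, 3): e=[2,4,2] → █
    (7,1)@(15, 3): e=[-2,-12,22] → ·
    (6,2)@(13, 5): e=[2,-4,10] → ·
  covered (1 px):
    · · · · · · · · ·
    · · · · · · █ · ·
    · · · · · · · · ·
    · · · · · · · · ·
    · · · · · · · · ·
T1:
  2·area = 56
  edge (14, 8)→(0, 8): d=(-14,0) right/bottom  bias=-1
  edge (0, 8)→(16, 4): d=(16,-4) top-left  bias=+0
  edge (16, 4)→(14, 8): d=(-2,4) right/bottom  bias=-1
    (6,2)@(13, 5): e=[42,4,10] → █
    (7,2)@(15, 5): e=[42,12,2] → █
    (8,2)@(17, 5): e=[42,20,-6] → ·
    (2,3)@(5, 7): e=[14,4,38] → █
    (3,3)@(7, 7): e=[14,12,30] → █
    (4,3)@(9, 7): e=[14,20,22] → █
    (5,3)@(11, 7): e=[14,28,14] → █
    (7,3)@(15, 7): e=[14,44,-2] → ·
    (2,4)@(5, 9): e=[-14,36,34] → ·
    (3,4)@(7, 9): e=[-14,44,26] → ·
    (4,4)@(9, 9): e=[-14,52,18] → ·
    (5,4)@(11, 9): e=[-14,60,10] → ·
  covered (7 px):
    · · · · · · · · ·
    · · · · · · · · ·
    · · · · · · █ █ ·
    · · █ █ █ █ █ · ·
    · · · · · · · · ·

Final: 8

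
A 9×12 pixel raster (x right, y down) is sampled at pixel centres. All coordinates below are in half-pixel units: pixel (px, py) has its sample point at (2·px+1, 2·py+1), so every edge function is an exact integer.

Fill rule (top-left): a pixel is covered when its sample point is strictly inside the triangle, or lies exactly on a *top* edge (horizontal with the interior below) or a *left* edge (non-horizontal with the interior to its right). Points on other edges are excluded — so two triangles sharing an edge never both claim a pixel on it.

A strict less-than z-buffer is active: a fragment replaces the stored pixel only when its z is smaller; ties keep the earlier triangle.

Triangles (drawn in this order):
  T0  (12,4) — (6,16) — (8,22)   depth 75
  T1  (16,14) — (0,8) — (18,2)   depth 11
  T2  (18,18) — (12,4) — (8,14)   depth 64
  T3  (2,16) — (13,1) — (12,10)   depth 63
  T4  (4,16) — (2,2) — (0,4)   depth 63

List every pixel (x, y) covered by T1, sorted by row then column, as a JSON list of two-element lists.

T0:
  2·area = 60  (B↔C swapped to make it positive)
  edge (12, 4)→(8, 22): d=(-4,18) right/bottom  bias=-1
  edge (8, 22)→(6, 16): d=(-2,-6) top-left  bias=+0
  edge (6, 16)→(12, 4): d=(6,-12) top-left  bias=+0
    (0,0)@(1, 1): e=[210,0,-150] → ·  [on edge]
    (1,3)@(3, 7): e=[150,0,-90] → ·  [on edge]
    (5,3)@(11, 7): e=[6,48,6] → #
    (6,3)@(13, 7): e=[-30,60,30] → ·
    (5,4)@(11, 9): e=[-2,44,18] → ·
    (4,5)@(9, 11): e=[26,28,6] → #
    (5,5)@(11, 11): e=[-10,40,30] → ·
    (2,6)@(5, 13): e=[90,0,-30] → ·  [on edge]
    (4,6)@(9, 13): e=[18,24,18] → #
    (5,6)@(11, 13): e=[-18,36,42] → ·
    (3,7)@(7, 15): e=[46,8,6] → #
    (5,7)@(11, 15): e=[-26,32,54] → ·
    (3,9)@(7, 19): e=[30,0,30] → #  [on edge]
  covered (8 px):
    · · · · · · · · ·
    · · · · · · · · ·
    · · · · · · · · ·
    · · · · · # · · ·
    · · · · · · · · ·
    · · · · # · · · ·
    · · · · # · · · ·
    · · · # # · · · ·
    · · · # # · · · ·
    · · · # · · · · ·
    · · · · · · · · ·
    · · · · · · · · ·
T1:
  2·area = 204
  edge (16, 14)→(0, 8): d=(-16,-6) top-left  bias=+0
  edge (0, 8)→(18, 2): d=(18,-6) top-left  bias=+0
  edge (18, 2)→(16, 14): d=(-2,12) right/bottom  bias=-1
    (7,1)@(15, 3): e=[170,0,34] → #  [on edge]
    (8,1)@(17, 3): e=[182,12,10] → #
    (4,2)@(9, 5): e=[102,0,102] → #  [on edge]
    (5,2)@(11, 5): e=[114,12,78] → #
    (6,2)@(13, 5): e=[126,24,54] → #
    (1,3)@(3, 7): e=[34,0,170] → #  [on edge]
    (2,3)@(5, 7): e=[46,12,146] → #
    (3,3)@(7, 7): e=[58,24,122] → #
    (1,4)@(3, 9): e=[2,36,166] → #
    (8,4)@(17, 9): e=[86,120,-2] → ·
    (1,5)@(3, 11): e=[-30,72,162] → ·
    (2,5)@(5, 11): e=[-18,84,138] → ·
  covered (27 px):
    · · · · · · · · ·
    · · · · · · · # #
    · · · · # # # # #
    · # # # # # # # #
    · # # # # # # # ·
    · · · · # # # # ·
    · · · · · · · # ·
    · · · · · · · · ·
    · · · · · · · · ·
    · · · · · · · · ·
    · · · · · · · · ·
    · · · · · · · · ·
T2:
  2·area = 116  (B↔C swapped to make it positive)
  edge (18, 18)→(8, 14): d=(-10,-4) top-left  bias=+0
  edge (8, 14)→(12, 4): d=(4,-10) top-left  bias=+0
  edge (12, 4)→(18, 18): d=(6,14) right/bottom  bias=-1
    (5,3)@(11, 7): e=[82,2,32] → #
    (6,3)@(13, 7): e=[90,22,4] → #
    (7,3)@(15, 7): e=[98,42,-24] → ·
    (5,4)@(11, 9): e=[62,10,44] → #
    (7,4)@(15, 9): e=[78,50,-12] → ·
    (5,5)@(11, 11): e=[42,18,56] → #
    (7,5)@(15, 11): e=[58,58,0] → ·  [on edge]
    (4,6)@(9, 13): e=[14,6,96] → #
    (7,6)@(15, 13): e=[38,66,12] → #
    (8,6)@(17, 13): e=[46,86,-16] → ·
    (4,7)@(9, 15): e=[-6,14,108] → ·
    (5,7)@(11, 15): e=[2,34,80] → #
  covered (14 px):
    · · · · · · · · ·
    · · · · · · · · ·
    · · · · · · · · ·
    · · · · · # # · ·
    · · · · · # # · ·
    · · · · · # # · ·
    · · · · # # # # ·
    · · · · · # # # ·
    · · · · · · · · #
    · · · · · · · · ·
    · · · · · · · · ·
    · · · · · · · · ·
T3:
  2·area = 84
  edge (2, 16)→(13, 1): d=(11,-15) top-left  bias=+0
  edge (13, 1)→(12, 10): d=(-1,9) right/bottom  bias=-1
  edge (12, 10)→(2, 16): d=(-10,6) right/bottom  bias=-1
    (6,0)@(13, 1): e=[0,0,84] → ·  [on edge]
    (5,2)@(11, 5): e=[14,14,56] → #
    (6,2)@(13, 5): e=[44,-4,44] → ·
    (4,3)@(9, 7): e=[6,30,48] → #
    (6,3)@(13, 7): e=[66,-6,24] → ·
    (8,3)@(17, 7): e=[126,-42,0] → ·  [on edge]
    (4,4)@(9, 9): e=[28,28,28] → #
    (6,4)@(13, 9): e=[88,-8,4] → ·
    (3,5)@(7, 11): e=[20,44,20] → #
    (5,5)@(11, 11): e=[80,8,-4] → ·
    (2,6)@(5, 13): e=[12,60,12] → #
    (3,6)@(7, 13): e=[42,42,0] → ·  [on edge]
    (5,9)@(11, 19): e=[168,0,-84] → ·  [on edge]
  covered (9 px):
    · · · · · · · · ·
    · · · · · · · · ·
    · · · · · # · · ·
    · · · · # # · · ·
    · · · · # # · · ·
    · · · # # · · · ·
    · · # · · · · · ·
    · # · · · · · · ·
    · · · · · · · · ·
    · · · · · · · · ·
    · · · · · · · · ·
    · · · · · · · · ·
T4:
  2·area = 32  (B↔C swapped to make it positive)
  edge (4, 16)→(0, 4): d=(-4,-12) top-left  bias=+0
  edge (0, 4)→(2, 2): d=(2,-2) top-left  bias=+0
  edge (2, 2)→(4, 16): d=(2,14) right/bottom  bias=-1
    (1,0)@(3, 1): e=[48,0,-16] → ·  [on edge]
    (0,1)@(1, 3): e=[16,0,16] → #  [on edge]
    (1,1)@(3, 3): e=[40,4,-12] → ·
    (0,2)@(1, 5): e=[8,4,20] → #
    (1,2)@(3, 5): e=[32,8,-8] → ·
    (0,3)@(1, 7): e=[0,8,24] → #  [on edge]
    (1,3)@(3, 7): e=[24,12,-4] → ·
    (0,4)@(1, 9): e=[-8,12,28] → ·
    (1,4)@(3, 9): e=[16,16,0] → ·  [on edge]
    (1,5)@(3, 11): e=[8,20,4] → #
    (2,5)@(5, 11): e=[32,24,-24] → ·
    (1,6)@(3, 13): e=[0,24,8] → #  [on edge]
    (2,9)@(5, 19): e=[0,40,-8] → ·  [on edge]
    (2,11)@(5, 23): e=[-16,48,0] → ·  [on edge]
  covered (5 px):
    · · · · · · · · ·
    # · · · · · · · ·
    # · · · · · · · ·
    # · · · · · · · ·
    · · · · · · · · ·
    · # · · · · · · ·
    · # · · · · · · ·
    · · · · · · · · ·
    · · · · · · · · ·
    · · · · · · · · ·
    · · · · · · · · ·
    · · · · · · · · ·

Answer: [[7,1],[8,1],[4,2],[5,2],[6,2],[7,2],[8,2],[1,3],[2,3],[3,3],[4,3],[5,3],[6,3],[7,3],[8,3],[1,4],[2,4],[3,4],[4,4],[5,4],[6,4],[7,4],[4,5],[5,5],[6,5],[7,5],[7,6]]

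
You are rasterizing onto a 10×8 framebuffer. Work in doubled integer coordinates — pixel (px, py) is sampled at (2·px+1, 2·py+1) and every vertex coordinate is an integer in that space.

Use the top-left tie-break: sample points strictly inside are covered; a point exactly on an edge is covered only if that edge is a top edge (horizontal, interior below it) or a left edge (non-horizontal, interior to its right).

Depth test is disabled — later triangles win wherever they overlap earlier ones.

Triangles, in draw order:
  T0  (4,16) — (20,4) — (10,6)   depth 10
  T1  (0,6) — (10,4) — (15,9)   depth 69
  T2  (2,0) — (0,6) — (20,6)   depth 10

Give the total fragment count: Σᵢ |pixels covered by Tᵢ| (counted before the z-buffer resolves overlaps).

T0:
  2·area = 88  (B↔C swapped to make it positive)
  edge (4, 16)→(10, 6): d=(6,-10) top-left  bias=+0
  edge (10, 6)→(20, 4): d=(10,-2) top-left  bias=+0
  edge (20, 4)→(4, 16): d=(-16,12) right/bottom  bias=-1
    (6,0)@(13, 1): e=[0,-44,132] → ·  [on edge]
    (7,2)@(15, 5): e=[44,0,44] → █  [on edge]
    (8,2)@(17, 5): e=[64,4,20] → █
    (9,2)@(19, 5): e=[84,8,-4] → ·
    (2,3)@(5, 7): e=[-44,0,132] → ·  [on edge]
    (5,3)@(11, 7): e=[16,12,60] → █
    (6,3)@(13, 7): e=[36,16,36] → █
    (8,3)@(17, 7): e=[76,24,-12] → ·
    (4,4)@(9, 9): e=[8,28,52] → █
    (7,4)@(15, 9): e=[68,40,-20] → ·
    (3,5)@(7, 11): e=[0,44,44] → █  [on edge]
    (5,5)@(11, 11): e=[40,52,-4] → ·
  covered (12 px):
    · · · · · · · · · ·
    · · · · · · · · · ·
    · · · · · · · █ █ ·
    · · · · · █ █ █ · ·
    · · · · █ █ █ · · ·
    · · · █ █ · · · · ·
    · · · █ · · · · · ·
    · · █ · · · · · · ·
T1:
  2·area = 60
  edge (0, 6)→(10, 4): d=(10,-2) top-left  bias=+0
  edge (10, 4)→(15, 9): d=(5,5) right/bottom  bias=-1
  edge (15, 9)→(0, 6): d=(-15,-3) top-left  bias=+0
    (3,0)@(7, 1): e=[-36,0,96] → ·  [on edge]
    (4,1)@(9, 3): e=[-12,0,72] → ·  [on edge]
    (7,1)@(15, 3): e=[0,-30,90] → ·  [on edge]
    (2,2)@(5, 5): e=[0,30,30] → █  [on edge]
    (3,2)@(7, 5): e=[4,20,36] → █
    (4,2)@(9, 5): e=[8,10,42] → █
    (5,2)@(11, 5): e=[12,0,48] → ·  [on edge]
    (2,3)@(5, 7): e=[20,40,0] → █  [on edge]
    (5,3)@(11, 7): e=[32,10,18] → █
    (6,3)@(13, 7): e=[36,0,24] → ·  [on edge]
    (2,4)@(5, 9): e=[40,50,-30] → ·
    (3,4)@(7, 9): e=[44,40,-24] → ·
    (7,4)@(15, 9): e=[60,0,0] → ·  [on edge]
    (8,5)@(17, 11): e=[84,0,-24] → ·  [on edge]
    (9,6)@(19, 13): e=[108,0,-48] → ·  [on edge]
  covered (7 px):
    · · · · · · · · · ·
    · · · · · · · · · ·
    · · █ █ █ · · · · ·
    · · █ █ █ █ · · · ·
    · · · · · · · · · ·
    · · · · · · · · · ·
    · · · · · · · · · ·
    · · · · · · · · · ·
T2:
  2·area = 120  (B↔C swapped to make it positive)
  edge (2, 0)→(20, 6): d=(18,6) right/bottom  bias=-1
  edge (20, 6)→(0, 6): d=(-20,0) right/bottom  bias=-1
  edge (0, 6)→(2, 0): d=(2,-6) top-left  bias=+0
    (1,0)@(3, 1): e=[12,100,8] → █
    (2,0)@(5, 1): e=[0,100,20] → ·  [on edge]
    (0,1)@(1, 3): e=[60,60,0] → █  [on edge]
    (2,1)@(5, 3): e=[36,60,24] → █
    (3,1)@(7, 3): e=[24,60,36] → █
    (4,1)@(9, 3): e=[12,60,48] → █
    (5,1)@(11, 3): e=[0,60,60] → ·  [on edge]
    (0,2)@(1, 5): e=[96,20,4] → █
    (5,2)@(11, 5): e=[36,20,64] → █
    (6,2)@(13, 5): e=[24,20,76] → █
    (7,2)@(15, 5): e=[12,20,88] → █
    (8,2)@(17, 5): e=[0,20,100] → ·  [on edge]
  covered (14 px):
    · █ · · · · · · · ·
    █ █ █ █ █ · · · · ·
    █ █ █ █ █ █ █ █ · ·
    · · · · · · · · · ·
    · · · · · · · · · ·
    · · · · · · · · · ·
    · · · · · · · · · ·
    · · · · · · · · · ·

Result: 33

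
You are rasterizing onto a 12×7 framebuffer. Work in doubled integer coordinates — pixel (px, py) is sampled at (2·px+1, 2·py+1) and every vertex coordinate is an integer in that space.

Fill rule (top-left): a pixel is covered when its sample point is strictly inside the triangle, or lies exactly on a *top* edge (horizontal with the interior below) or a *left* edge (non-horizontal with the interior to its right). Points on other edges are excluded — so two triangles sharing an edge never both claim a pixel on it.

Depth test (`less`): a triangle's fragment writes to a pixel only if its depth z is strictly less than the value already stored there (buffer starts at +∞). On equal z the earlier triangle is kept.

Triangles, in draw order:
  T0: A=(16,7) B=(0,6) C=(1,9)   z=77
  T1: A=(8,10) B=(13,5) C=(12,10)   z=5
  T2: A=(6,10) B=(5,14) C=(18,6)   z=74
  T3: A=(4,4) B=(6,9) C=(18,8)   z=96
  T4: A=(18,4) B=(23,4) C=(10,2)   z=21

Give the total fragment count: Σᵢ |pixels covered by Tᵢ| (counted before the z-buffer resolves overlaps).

T0:
  2·area = 47  (B↔C swapped to make it positive)
  edge (16, 7)→(1, 9): d=(-15,2) right/bottom  bias=-1
  edge (1, 9)→(0, 6): d=(-1,-3) top-left  bias=+0
  edge (0, 6)→(16, 7): d=(16,1) right/bottom  bias=-1
    (0,3)@(1, 7): e=[30,2,15] → #
    (1,3)@(3, 7): e=[26,8,13] → #
    (2,3)@(5, 7): e=[22,14,11] → #
    (3,3)@(7, 7): e=[18,20,9] → #
    (4,3)@(9, 7): e=[14,26,7] → #
    (5,3)@(11, 7): e=[10,32,5] → #
    (6,3)@(13, 7): e=[6,38,3] → #
    (7,3)@(15, 7): e=[2,44,1] → #
    (8,3)@(17, 7): e=[-2,50,-1] → ·
    (0,4)@(1, 9): e=[0,0,47] → ·  [on edge]
    (1,4)@(3, 9): e=[-4,6,45] → ·
    (2,4)@(5, 9): e=[-8,12,43] → ·
  covered (8 px):
    · · · · · · · · · · · ·
    · · · · · · · · · · · ·
    · · · · · · · · · · · ·
    # # # # # # # # · · · ·
    · · · · · · · · · · · ·
    · · · · · · · · · · · ·
    · · · · · · · · · · · ·
T1:
  2·area = 20
  edge (8, 10)→(13, 5): d=(5,-5) top-left  bias=+0
  edge (13, 5)→(12, 10): d=(-1,5) right/bottom  bias=-1
  edge (12, 10)→(8, 10): d=(-4,0) right/bottom  bias=-1
    (8,0)@(17, 1): e=[0,-16,36] → ·  [on edge]
    (7,1)@(15, 3): e=[0,-8,28] → ·  [on edge]
    (6,2)@(13, 5): e=[0,0,20] → ·  [on edge]
    (5,3)@(11, 7): e=[0,8,12] → #  [on edge]
    (6,3)@(13, 7): e=[10,-2,12] → ·
    (4,4)@(9, 9): e=[0,16,4] → #  [on edge]
    (6,4)@(13, 9): e=[20,-4,4] → ·
    (3,5)@(7, 11): e=[0,24,-4] → ·  [on edge]
    (4,5)@(9, 11): e=[10,14,-4] → ·
    (5,5)@(11, 11): e=[20,4,-4] → ·
    (2,6)@(5, 13): e=[0,32,-12] → ·  [on edge]
  covered (3 px):
    · · · · · · · · · · · ·
    · · · · · · · · · · · ·
    · · · · · · · · · · · ·
    · · · · · # · · · · · ·
    · · · · # # · · · · · ·
    · · · · · · · · · · · ·
    · · · · · · · · · · · ·
T2:
  2·area = 44  (B↔C swapped to make it positive)
  edge (6, 10)→(18, 6): d=(12,-4) top-left  bias=+0
  edge (18, 6)→(5, 14): d=(-13,8) right/bottom  bias=-1
  edge (5, 14)→(6, 10): d=(1,-4) top-left  bias=+0
    (10,2)@(21, 5): e=[0,-11,55] → ·  [on edge]
    (7,3)@(15, 7): e=[0,11,33] → #  [on edge]
    (8,3)@(17, 7): e=[8,-5,41] → ·
    (4,4)@(9, 9): e=[0,33,11] → #  [on edge]
    (5,4)@(11, 9): e=[8,17,19] → #
    (6,4)@(13, 9): e=[16,1,27] → #
    (7,4)@(15, 9): e=[24,-15,35] → ·
    (1,5)@(3, 11): e=[0,55,-11] → ·  [on edge]
    (3,5)@(7, 11): e=[16,23,5] → #
    (5,5)@(11, 11): e=[32,-9,21] → ·
    (6,5)@(13, 11): e=[40,-25,29] → ·
    (3,6)@(7, 13): e=[40,-3,7] → ·
  covered (6 px):
    · · · · · · · · · · · ·
    · · · · · · · · · · · ·
    · · · · · · · · · · · ·
    · · · · · · · # · · · ·
    · · · · # # # · · · · ·
    · · · # # · · · · · · ·
    · · · · · · · · · · · ·
T3:
  2·area = 62  (B↔C swapped to make it positive)
  edge (4, 4)→(18, 8): d=(14,4) right/bottom  bias=-1
  edge (18, 8)→(6, 9): d=(-12,1) right/bottom  bias=-1
  edge (6, 9)→(4, 4): d=(-2,-5) top-left  bias=+0
    (2,2)@(5, 5): e=[10,49,3] → #
    (3,2)@(7, 5): e=[2,47,13] → #
    (4,2)@(9, 5): e=[-6,45,23] → ·
    (2,3)@(5, 7): e=[38,25,-1] → ·
    (3,3)@(7, 7): e=[30,23,9] → #
    (4,3)@(9, 7): e=[22,21,19] → #
    (5,3)@(11, 7): e=[14,19,29] → #
    (6,3)@(13, 7): e=[6,17,39] → #
    (7,3)@(15, 7): e=[-2,15,49] → ·
    (3,4)@(7, 9): e=[58,-1,5] → ·
    (4,4)@(9, 9): e=[50,-3,15] → ·
    (5,4)@(11, 9): e=[42,-5,25] → ·
  covered (6 px):
    · · · · · · · · · · · ·
    · · · · · · · · · · · ·
    · · # # · · · · · · · ·
    · · · # # # # · · · · ·
    · · · · · · · · · · · ·
    · · · · · · · · · · · ·
    · · · · · · · · · · · ·
T4:
  2·area = 10  (B↔C swapped to make it positive)
  edge (18, 4)→(10, 2): d=(-8,-2) top-left  bias=+0
  edge (10, 2)→(23, 4): d=(13,2) right/bottom  bias=-1
  edge (23, 4)→(18, 4): d=(-5,0) right/bottom  bias=-1
    (7,1)@(15, 3): e=[2,3,5] → #
    (8,1)@(17, 3): e=[6,-1,5] → ·
    (7,2)@(15, 5): e=[-14,29,-5] → ·
  covered (1 px):
    · · · · · · · · · · · ·
    · · · · · · · # · · · ·
    · · · · · · · · · · · ·
    · · · · · · · · · · · ·
    · · · · · · · · · · · ·
    · · · · · · · · · · · ·
    · · · · · · · · · · · ·

Result: 24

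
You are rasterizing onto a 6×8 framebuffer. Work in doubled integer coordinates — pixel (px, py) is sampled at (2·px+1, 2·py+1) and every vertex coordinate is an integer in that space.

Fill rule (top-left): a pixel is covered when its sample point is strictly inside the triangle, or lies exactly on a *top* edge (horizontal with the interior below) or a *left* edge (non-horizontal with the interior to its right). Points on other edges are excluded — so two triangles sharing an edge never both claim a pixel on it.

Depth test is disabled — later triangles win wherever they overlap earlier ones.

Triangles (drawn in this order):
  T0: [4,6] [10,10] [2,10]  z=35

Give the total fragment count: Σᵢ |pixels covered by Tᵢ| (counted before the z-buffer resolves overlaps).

T0:
  2·area = 32
  edge (4, 6)→(10, 10): d=(6,4) right/bottom  bias=-1
  edge (10, 10)→(2, 10): d=(-8,0) right/bottom  bias=-1
  edge (2, 10)→(4, 6): d=(2,-4) top-left  bias=+0
    (2,3)@(5, 7): e=[2,24,6] → X
    (3,3)@(7, 7): e=[-6,24,14] → .
    (1,4)@(3, 9): e=[22,8,2] → X
    (3,4)@(7, 9): e=[6,8,18] → X
    (4,4)@(9, 9): e=[-2,8,26] → .
    (1,5)@(3, 11): e=[34,-8,6] → .
    (2,5)@(5, 11): e=[26,-8,14] → .
    (3,5)@(7, 11): e=[18,-8,22] → .
  covered (4 px):
    . . . . . .
    . . . . . .
    . . . . . .
    . . X . . .
    . X X X . .
    . . . . . .
    . . . . . .
    . . . . . .

Answer: 4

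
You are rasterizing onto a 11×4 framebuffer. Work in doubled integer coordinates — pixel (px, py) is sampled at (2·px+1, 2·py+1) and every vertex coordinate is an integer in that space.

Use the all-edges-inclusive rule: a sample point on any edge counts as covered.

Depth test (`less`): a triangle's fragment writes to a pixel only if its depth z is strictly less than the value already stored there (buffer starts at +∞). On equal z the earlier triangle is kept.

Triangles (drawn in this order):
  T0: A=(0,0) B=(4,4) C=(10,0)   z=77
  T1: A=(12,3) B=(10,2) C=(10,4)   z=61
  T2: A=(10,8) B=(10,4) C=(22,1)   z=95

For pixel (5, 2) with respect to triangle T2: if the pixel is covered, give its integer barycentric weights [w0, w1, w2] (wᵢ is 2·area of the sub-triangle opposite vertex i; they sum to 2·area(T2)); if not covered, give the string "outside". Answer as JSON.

T0:
  2·area = 40  (B↔C swapped to make it positive)
  edge (0, 0)→(10, 0): d=(10,0) inclusive
  edge (10, 0)→(4, 4): d=(-6,4) inclusive
  edge (4, 4)→(0, 0): d=(-4,-4) inclusive
    (0,0)@(1, 1): e=[10,30,0] → X  [on edge]
    (1,0)@(3, 1): e=[10,22,8] → X
    (2,0)@(5, 1): e=[10,14,16] → X
    (3,0)@(7, 1): e=[10,6,24] → X
    (4,0)@(9, 1): e=[10,-2,32] → .
    (0,1)@(1, 3): e=[30,18,-8] → .
    (1,1)@(3, 3): e=[30,10,0] → X  [on edge]
    (3,1)@(7, 3): e=[30,-6,16] → .
    (1,2)@(3, 5): e=[50,-2,-8] → .
    (2,2)@(5, 5): e=[50,-10,0] → .  [on edge]
    (3,3)@(7, 7): e=[70,-30,0] → .  [on edge]
  covered (6 px):
    X X X X . . . . . . .
    . X X . . . . . . . .
    . . . . . . . . . . .
    . . . . . . . . . . .
T1:
  2·area = 4  (B↔C swapped to make it positive)
  edge (12, 3)→(10, 4): d=(-2,1) inclusive
  edge (10, 4)→(10, 2): d=(0,-2) inclusive
  edge (10, 2)→(12, 3): d=(2,1) inclusive
    (5,1)@(11, 3): e=[1,2,1] → X
    (6,1)@(13, 3): e=[-1,6,-1] → .
    (5,2)@(11, 5): e=[-3,2,5] → .
  covered (1 px):
    . . . . . . . . . . .
    . . . . . X . . . . .
    . . . . . . . . . . .
    . . . . . . . . . . .
T2:
  2·area = 48
  edge (10, 8)→(10, 4): d=(0,-4) inclusive
  edge (10, 4)→(22, 1): d=(12,-3) inclusive
  edge (22, 1)→(10, 8): d=(-12,7) inclusive
    (7,1)@(15, 3): e=[20,3,25] → X
    (8,1)@(17, 3): e=[28,9,11] → X
    (9,1)@(19, 3): e=[36,15,-3] → .
    (5,2)@(11, 5): e=[4,15,29] → X
    (6,2)@(13, 5): e=[12,21,15] → X
    (8,2)@(17, 5): e=[28,33,-13] → .
    (5,3)@(11, 7): e=[4,39,5] → X
    (6,3)@(13, 7): e=[12,45,-9] → .
    (7,3)@(15, 7): e=[20,51,-23] → .
  covered (6 px):
    . . . . . . . . . . .
    . . . . . . . X X . .
    . . . . . X X X . . .
    . . . . . X . . . . .

Final: [15,29,4]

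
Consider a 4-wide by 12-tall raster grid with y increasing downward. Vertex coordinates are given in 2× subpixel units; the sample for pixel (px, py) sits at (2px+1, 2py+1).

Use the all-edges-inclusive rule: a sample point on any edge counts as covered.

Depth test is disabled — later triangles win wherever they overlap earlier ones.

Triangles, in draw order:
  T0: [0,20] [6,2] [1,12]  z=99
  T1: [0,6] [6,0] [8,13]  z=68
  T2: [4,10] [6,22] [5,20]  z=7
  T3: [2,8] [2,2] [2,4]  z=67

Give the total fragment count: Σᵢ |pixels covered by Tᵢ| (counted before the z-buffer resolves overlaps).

T0:
  2·area = 30  (B↔C swapped to make it positive)
  edge (0, 20)→(1, 12): d=(1,-8) inclusive
  edge (1, 12)→(6, 2): d=(5,-10) inclusive
  edge (6, 2)→(0, 20): d=(-6,18) inclusive
    (2,2)@(5, 5): e=[25,5,0] → X  [on edge]
    (3,2)@(7, 5): e=[41,25,-36] → .
    (2,3)@(5, 7): e=[27,15,-12] → .
    (1,4)@(3, 9): e=[13,5,12] → X
    (2,4)@(5, 9): e=[29,25,-24] → .
    (1,5)@(3, 11): e=[15,15,0] → X  [on edge]
    (2,5)@(5, 11): e=[31,35,-36] → .
    (0,6)@(1, 13): e=[1,5,24] → X
    (1,6)@(3, 13): e=[17,25,-12] → .
    (0,7)@(1, 15): e=[3,15,12] → X
    (1,7)@(3, 15): e=[19,35,-24] → .
    (0,8)@(1, 17): e=[5,25,0] → X  [on edge]
  covered (6 px):
    . . . .
    . . . .
    . . X .
    . . . .
    . X . .
    . X . .
    X . . .
    X . . .
    X . . .
    . . . .
    . . . .
    . . . .
T1:
  2·area = 90
  edge (0, 6)→(6, 0): d=(6,-6) inclusive
  edge (6, 0)→(8, 13): d=(2,13) inclusive
  edge (8, 13)→(0, 6): d=(-8,-7) inclusive
    (2,0)@(5, 1): e=[0,15,75] → X  [on edge]
    (3,0)@(7, 1): e=[12,-11,89] → .
    (1,1)@(3, 3): e=[0,45,45] → X  [on edge]
    (3,1)@(7, 3): e=[24,-7,73] → .
    (0,2)@(1, 5): e=[0,75,15] → X  [on edge]
    (3,2)@(7, 5): e=[36,-3,57] → .
    (0,3)@(1, 7): e=[12,79,-1] → .
    (1,3)@(3, 7): e=[24,53,13] → X
    (3,3)@(7, 7): e=[48,1,41] → X
    (1,4)@(3, 9): e=[36,57,-3] → .
    (2,4)@(5, 9): e=[48,31,11] → X
    (2,5)@(5, 11): e=[60,35,-5] → .
  covered (12 px):
    . . X .
    . X X .
    X X X .
    . X X X
    . . X X
    . . . X
    . . . .
    . . . .
    . . . .
    . . . .
    . . . .
    . . . .
T2:
  2·area = 8
  edge (4, 10)→(6, 22): d=(2,12) inclusive
  edge (6, 22)→(5, 20): d=(-1,-2) inclusive
  edge (5, 20)→(4, 10): d=(-1,-10) inclusive
    (2,8)@(5, 17): e=[2,3,3] → X
    (3,8)@(7, 17): e=[-22,7,23] → .
    (2,9)@(5, 19): e=[6,1,1] → X
    (3,9)@(7, 19): e=[-18,5,21] → .
    (2,10)@(5, 21): e=[10,-1,-1] → .
  covered (2 px):
    . . . .
    . . . .
    . . . .
    . . . .
    . . . .
    . . . .
    . . . .
    . . . .
    . . X .
    . . X .
    . . . .
    . . . .
T3:
  degenerate (2·area = 0) — covers nothing

Answer: 20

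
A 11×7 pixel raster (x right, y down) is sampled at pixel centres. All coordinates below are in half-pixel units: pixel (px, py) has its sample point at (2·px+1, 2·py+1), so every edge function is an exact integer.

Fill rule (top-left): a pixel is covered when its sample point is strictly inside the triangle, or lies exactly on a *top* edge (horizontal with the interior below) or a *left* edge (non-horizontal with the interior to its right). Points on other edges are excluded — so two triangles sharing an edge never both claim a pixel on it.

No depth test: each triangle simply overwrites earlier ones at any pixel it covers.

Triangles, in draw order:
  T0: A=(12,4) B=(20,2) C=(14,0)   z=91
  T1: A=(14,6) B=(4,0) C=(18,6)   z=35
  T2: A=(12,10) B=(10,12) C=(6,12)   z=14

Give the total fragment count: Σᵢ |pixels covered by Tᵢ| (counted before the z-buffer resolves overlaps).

T0:
  2·area = 28  (B↔C swapped to make it positive)
  edge (12, 4)→(14, 0): d=(2,-4) top-left  bias=+0
  edge (14, 0)→(20, 2): d=(6,2) right/bottom  bias=-1
  edge (20, 2)→(12, 4): d=(-8,2) right/bottom  bias=-1
    (7,0)@(15, 1): e=[6,4,18] → #
    (8,0)@(17, 1): e=[14,0,14] → ·  [on edge]
    (6,1)@(13, 3): e=[2,20,6] → #
    (8,1)@(17, 3): e=[18,12,-2] → ·
    (6,2)@(13, 5): e=[6,32,-10] → ·
    (7,2)@(15, 5): e=[14,28,-14] → ·
  covered (3 px):
    · · · · · · · # · · ·
    · · · · · · # # · · ·
    · · · · · · · · · · ·
    · · · · · · · · · · ·
    · · · · · · · · · · ·
    · · · · · · · · · · ·
    · · · · · · · · · · ·
T1:
  2·area = 24
  edge (14, 6)→(4, 0): d=(-10,-6) top-left  bias=+0
  edge (4, 0)→(18, 6): d=(14,6) right/bottom  bias=-1
  edge (18, 6)→(14, 6): d=(-4,0) right/bottom  bias=-1
    (4,1)@(9, 3): e=[0,12,12] → #  [on edge]
    (5,1)@(11, 3): e=[12,0,12] → ·  [on edge]
    (4,2)@(9, 5): e=[-20,40,4] → ·
    (6,2)@(13, 5): e=[4,16,4] → #
    (7,2)@(15, 5): e=[16,4,4] → #
    (8,2)@(17, 5): e=[28,-8,4] → ·
    (6,3)@(13, 7): e=[-16,44,-4] → ·
    (7,3)@(15, 7): e=[-4,32,-4] → ·
    (9,4)@(19, 9): e=[0,36,-12] → ·  [on edge]
  covered (3 px):
    · · · · · · · · · · ·
    · · · · # · · · · · ·
    · · · · · · # # · · ·
    · · · · · · · · · · ·
    · · · · · · · · · · ·
    · · · · · · · · · · ·
    · · · · · · · · · · ·
T2:
  2·area = 8
  edge (12, 10)→(10, 12): d=(-2,2) right/bottom  bias=-1
  edge (10, 12)→(6, 12): d=(-4,0) right/bottom  bias=-1
  edge (6, 12)→(12, 10): d=(6,-2) top-left  bias=+0
    (10,0)@(21, 1): e=[0,44,-36] → ·  [on edge]
    (9,1)@(19, 3): e=[0,36,-28] → ·  [on edge]
    (8,2)@(17, 5): e=[0,28,-20] → ·  [on edge]
    (7,3)@(15, 7): e=[0,20,-12] → ·  [on edge]
    (10,3)@(21, 7): e=[-12,20,0] → ·  [on edge]
    (6,4)@(13, 9): e=[0,12,-4] → ·  [on edge]
    (7,4)@(15, 9): e=[-4,12,0] → ·  [on edge]
    (4,5)@(9, 11): e=[4,4,0] → #  [on edge]
    (5,5)@(11, 11): e=[0,4,4] → ·  [on edge]
    (1,6)@(3, 13): e=[12,-4,0] → ·  [on edge]
    (4,6)@(9, 13): e=[0,-4,12] → ·  [on edge]
  covered (1 px):
    · · · · · · · · · · ·
    · · · · · · · · · · ·
    · · · · · · · · · · ·
    · · · · · · · · · · ·
    · · · · · · · · · · ·
    · · · · # · · · · · ·
    · · · · · · · · · · ·

Final: 7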